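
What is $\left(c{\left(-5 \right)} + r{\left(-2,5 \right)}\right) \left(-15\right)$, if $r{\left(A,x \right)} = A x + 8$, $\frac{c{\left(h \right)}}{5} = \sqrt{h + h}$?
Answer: $30 - 75 i \sqrt{10} \approx 30.0 - 237.17 i$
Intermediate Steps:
$c{\left(h \right)} = 5 \sqrt{2} \sqrt{h}$ ($c{\left(h \right)} = 5 \sqrt{h + h} = 5 \sqrt{2 h} = 5 \sqrt{2} \sqrt{h}$)
$r{\left(A,x \right)} = 8 + A x$
$\left(c{\left(-5 \right)} + r{\left(-2,5 \right)}\right) \left(-15\right) = \left(5 \sqrt{2} \sqrt{-5} + \left(8 - 10\right)\right) \left(-15\right) = \left(5 \sqrt{2} i \sqrt{5} + \left(8 - 10\right)\right) \left(-15\right) = \left(5 i \sqrt{10} - 2\right) \left(-15\right) = \left(-2 + 5 i \sqrt{10}\right) \left(-15\right) = 30 - 75 i \sqrt{10}$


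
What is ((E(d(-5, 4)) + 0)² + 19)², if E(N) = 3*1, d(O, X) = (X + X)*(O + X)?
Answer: 784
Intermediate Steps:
d(O, X) = 2*X*(O + X) (d(O, X) = (2*X)*(O + X) = 2*X*(O + X))
E(N) = 3
((E(d(-5, 4)) + 0)² + 19)² = ((3 + 0)² + 19)² = (3² + 19)² = (9 + 19)² = 28² = 784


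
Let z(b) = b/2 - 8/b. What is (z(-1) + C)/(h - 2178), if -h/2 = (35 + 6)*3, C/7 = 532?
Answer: -7463/4848 ≈ -1.5394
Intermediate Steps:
C = 3724 (C = 7*532 = 3724)
h = -246 (h = -2*(35 + 6)*3 = -82*3 = -2*123 = -246)
z(b) = b/2 - 8/b (z(b) = b*(½) - 8/b = b/2 - 8/b)
(z(-1) + C)/(h - 2178) = (((½)*(-1) - 8/(-1)) + 3724)/(-246 - 2178) = ((-½ - 8*(-1)) + 3724)/(-2424) = ((-½ + 8) + 3724)*(-1/2424) = (15/2 + 3724)*(-1/2424) = (7463/2)*(-1/2424) = -7463/4848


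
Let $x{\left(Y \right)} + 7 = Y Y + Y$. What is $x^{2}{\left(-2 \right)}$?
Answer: $25$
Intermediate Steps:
$x{\left(Y \right)} = -7 + Y + Y^{2}$ ($x{\left(Y \right)} = -7 + \left(Y Y + Y\right) = -7 + \left(Y^{2} + Y\right) = -7 + \left(Y + Y^{2}\right) = -7 + Y + Y^{2}$)
$x^{2}{\left(-2 \right)} = \left(-7 - 2 + \left(-2\right)^{2}\right)^{2} = \left(-7 - 2 + 4\right)^{2} = \left(-5\right)^{2} = 25$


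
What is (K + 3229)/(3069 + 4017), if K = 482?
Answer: 1237/2362 ≈ 0.52371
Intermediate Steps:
(K + 3229)/(3069 + 4017) = (482 + 3229)/(3069 + 4017) = 3711/7086 = 3711*(1/7086) = 1237/2362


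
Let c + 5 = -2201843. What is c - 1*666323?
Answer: -2868171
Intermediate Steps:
c = -2201848 (c = -5 - 2201843 = -2201848)
c - 1*666323 = -2201848 - 1*666323 = -2201848 - 666323 = -2868171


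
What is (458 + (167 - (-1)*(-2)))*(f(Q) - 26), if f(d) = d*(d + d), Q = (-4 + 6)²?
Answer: 3738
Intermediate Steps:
Q = 4 (Q = 2² = 4)
f(d) = 2*d² (f(d) = d*(2*d) = 2*d²)
(458 + (167 - (-1)*(-2)))*(f(Q) - 26) = (458 + (167 - (-1)*(-2)))*(2*4² - 26) = (458 + (167 - 1*2))*(2*16 - 26) = (458 + (167 - 2))*(32 - 26) = (458 + 165)*6 = 623*6 = 3738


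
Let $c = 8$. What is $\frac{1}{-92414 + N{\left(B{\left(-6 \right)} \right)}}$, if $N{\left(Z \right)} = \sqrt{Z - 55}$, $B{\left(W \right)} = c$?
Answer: $- \frac{92414}{8540347443} - \frac{i \sqrt{47}}{8540347443} \approx -1.0821 \cdot 10^{-5} - 8.0274 \cdot 10^{-10} i$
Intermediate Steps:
$B{\left(W \right)} = 8$
$N{\left(Z \right)} = \sqrt{-55 + Z}$
$\frac{1}{-92414 + N{\left(B{\left(-6 \right)} \right)}} = \frac{1}{-92414 + \sqrt{-55 + 8}} = \frac{1}{-92414 + \sqrt{-47}} = \frac{1}{-92414 + i \sqrt{47}}$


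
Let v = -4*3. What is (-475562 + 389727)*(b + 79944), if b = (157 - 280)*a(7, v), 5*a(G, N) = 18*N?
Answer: -7318086096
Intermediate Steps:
v = -12
a(G, N) = 18*N/5 (a(G, N) = (18*N)/5 = 18*N/5)
b = 26568/5 (b = (157 - 280)*((18/5)*(-12)) = -123*(-216/5) = 26568/5 ≈ 5313.6)
(-475562 + 389727)*(b + 79944) = (-475562 + 389727)*(26568/5 + 79944) = -85835*426288/5 = -7318086096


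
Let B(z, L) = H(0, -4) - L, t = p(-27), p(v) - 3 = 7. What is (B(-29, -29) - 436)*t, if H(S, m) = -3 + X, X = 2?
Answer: -4080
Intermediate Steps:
p(v) = 10 (p(v) = 3 + 7 = 10)
t = 10
H(S, m) = -1 (H(S, m) = -3 + 2 = -1)
B(z, L) = -1 - L
(B(-29, -29) - 436)*t = ((-1 - 1*(-29)) - 436)*10 = ((-1 + 29) - 436)*10 = (28 - 436)*10 = -408*10 = -4080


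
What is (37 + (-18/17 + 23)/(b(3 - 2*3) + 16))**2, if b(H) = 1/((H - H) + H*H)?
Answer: 8941971844/6076225 ≈ 1471.6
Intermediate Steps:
b(H) = H**(-2) (b(H) = 1/(0 + H**2) = 1/(H**2) = H**(-2))
(37 + (-18/17 + 23)/(b(3 - 2*3) + 16))**2 = (37 + (-18/17 + 23)/((3 - 2*3)**(-2) + 16))**2 = (37 + (-18*1/17 + 23)/((3 - 6)**(-2) + 16))**2 = (37 + (-18/17 + 23)/((-3)**(-2) + 16))**2 = (37 + 373/(17*(1/9 + 16)))**2 = (37 + 373/(17*(145/9)))**2 = (37 + (373/17)*(9/145))**2 = (37 + 3357/2465)**2 = (94562/2465)**2 = 8941971844/6076225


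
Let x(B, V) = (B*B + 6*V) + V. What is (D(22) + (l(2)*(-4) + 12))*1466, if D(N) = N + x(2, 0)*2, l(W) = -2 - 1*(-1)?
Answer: 67436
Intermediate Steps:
l(W) = -1 (l(W) = -2 + 1 = -1)
x(B, V) = B² + 7*V (x(B, V) = (B² + 6*V) + V = B² + 7*V)
D(N) = 8 + N (D(N) = N + (2² + 7*0)*2 = N + (4 + 0)*2 = N + 4*2 = N + 8 = 8 + N)
(D(22) + (l(2)*(-4) + 12))*1466 = ((8 + 22) + (-1*(-4) + 12))*1466 = (30 + (4 + 12))*1466 = (30 + 16)*1466 = 46*1466 = 67436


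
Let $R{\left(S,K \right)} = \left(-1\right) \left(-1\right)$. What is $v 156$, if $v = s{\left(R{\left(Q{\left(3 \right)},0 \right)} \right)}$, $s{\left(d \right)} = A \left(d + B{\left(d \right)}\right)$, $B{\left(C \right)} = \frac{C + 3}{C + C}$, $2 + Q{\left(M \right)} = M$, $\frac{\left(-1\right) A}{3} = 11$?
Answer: $-15444$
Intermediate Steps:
$A = -33$ ($A = \left(-3\right) 11 = -33$)
$Q{\left(M \right)} = -2 + M$
$R{\left(S,K \right)} = 1$
$B{\left(C \right)} = \frac{3 + C}{2 C}$
$s{\left(d \right)} = - 33 d - \frac{33 \left(3 + d\right)}{2 d}$ ($s{\left(d \right)} = - 33 \left(d + \frac{3 + d}{2 d}\right) = - 33 d - \frac{33 \left(3 + d\right)}{2 d}$)
$v = -99$ ($v = - \frac{33}{2} - 33 - \frac{99}{2 \cdot 1} = - \frac{33}{2} - 33 - \frac{99}{2} = -99$)
$v 156 = \left(-99\right) 156 = -15444$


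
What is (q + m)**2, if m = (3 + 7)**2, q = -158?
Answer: 3364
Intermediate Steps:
m = 100 (m = 10**2 = 100)
(q + m)**2 = (-158 + 100)**2 = (-58)**2 = 3364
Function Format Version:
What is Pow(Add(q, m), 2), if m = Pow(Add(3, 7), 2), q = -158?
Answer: 3364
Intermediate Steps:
m = 100 (m = Pow(10, 2) = 100)
Pow(Add(q, m), 2) = Pow(Add(-158, 100), 2) = Pow(-58, 2) = 3364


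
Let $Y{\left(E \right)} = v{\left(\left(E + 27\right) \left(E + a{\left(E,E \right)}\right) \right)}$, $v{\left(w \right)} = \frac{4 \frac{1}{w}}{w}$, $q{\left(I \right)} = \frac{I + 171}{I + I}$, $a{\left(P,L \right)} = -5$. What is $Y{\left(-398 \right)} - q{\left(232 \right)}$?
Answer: $- \frac{9008717277251}{10372319646416} \approx -0.86853$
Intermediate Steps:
$q{\left(I \right)} = \frac{171 + I}{2 I}$
$v{\left(w \right)} = \frac{4}{w^{2}}$
$Y{\left(E \right)} = \frac{4}{\left(-5 + E\right)^{2} \left(27 + E\right)^{2}}$ ($Y{\left(E \right)} = \frac{4}{\left(E - 5\right)^{2} \left(E + 27\right)^{2}} = \frac{4}{\left(-5 + E\right)^{2} \left(27 + E\right)^{2}}$)
$Y{\left(-398 \right)} - q{\left(232 \right)} = \frac{4}{\left(-135 + \left(-398\right)^{2} + 22 \left(-398\right)\right)^{2}} - \frac{171 + 232}{2 \cdot 232} = \frac{4}{\left(-135 + 158404 - 8756\right)^{2}} - \frac{1}{2} \cdot \frac{1}{232} \cdot 403 = \frac{4}{22354137169} - \frac{403}{464} = - \frac{9008717277251}{10372319646416}$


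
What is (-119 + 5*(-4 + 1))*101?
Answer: -13534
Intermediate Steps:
(-119 + 5*(-4 + 1))*101 = (-119 + 5*(-3))*101 = (-119 - 15)*101 = -134*101 = -13534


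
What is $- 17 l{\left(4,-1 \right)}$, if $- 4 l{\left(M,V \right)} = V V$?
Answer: $\frac{17}{4} \approx 4.25$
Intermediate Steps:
$l{\left(M,V \right)} = - \frac{V^{2}}{4}$ ($l{\left(M,V \right)} = - \frac{V V}{4} = - \frac{V^{2}}{4}$)
$- 17 l{\left(4,-1 \right)} = - 17 \left(- \frac{\left(-1\right)^{2}}{4}\right) = - 17 \left(\left(- \frac{1}{4}\right) 1\right) = \left(-17\right) \left(- \frac{1}{4}\right) = \frac{17}{4}$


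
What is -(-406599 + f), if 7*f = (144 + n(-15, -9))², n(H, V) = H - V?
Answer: 2827149/7 ≈ 4.0388e+5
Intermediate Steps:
f = 19044/7 (f = (144 + (-15 - 1*(-9)))²/7 = (144 + (-15 + 9))²/7 = (144 - 6)²/7 = (⅐)*138² = (⅐)*19044 = 19044/7 ≈ 2720.6)
-(-406599 + f) = -(-406599 + 19044/7) = -1*(-2827149/7) = 2827149/7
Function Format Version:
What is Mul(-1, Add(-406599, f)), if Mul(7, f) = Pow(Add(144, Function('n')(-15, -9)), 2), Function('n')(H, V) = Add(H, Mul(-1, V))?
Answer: Rational(2827149, 7) ≈ 4.0388e+5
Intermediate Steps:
f = Rational(19044, 7) (f = Mul(Rational(1, 7), Pow(Add(144, Add(-15, Mul(-1, -9))), 2)) = Mul(Rational(1, 7), Pow(Add(144, Add(-15, 9)), 2)) = Mul(Rational(1, 7), Pow(Add(144, -6), 2)) = Mul(Rational(1, 7), Pow(138, 2)) = Mul(Rational(1, 7), 19044) = Rational(19044, 7) ≈ 2720.6)
Mul(-1, Add(-406599, f)) = Mul(-1, Add(-406599, Rational(19044, 7))) = Mul(-1, Rational(-2827149, 7)) = Rational(2827149, 7)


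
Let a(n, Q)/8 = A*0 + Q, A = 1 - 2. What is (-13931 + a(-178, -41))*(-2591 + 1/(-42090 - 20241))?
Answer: 767607703366/20777 ≈ 3.6945e+7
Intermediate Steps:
A = -1
a(n, Q) = 8*Q (a(n, Q) = 8*(-1*0 + Q) = 8*(0 + Q) = 8*Q)
(-13931 + a(-178, -41))*(-2591 + 1/(-42090 - 20241)) = (-13931 + 8*(-41))*(-2591 + 1/(-42090 - 20241)) = (-13931 - 328)*(-2591 + 1/(-62331)) = -14259*(-2591 - 1/62331) = -14259*(-161499622/62331) = 767607703366/20777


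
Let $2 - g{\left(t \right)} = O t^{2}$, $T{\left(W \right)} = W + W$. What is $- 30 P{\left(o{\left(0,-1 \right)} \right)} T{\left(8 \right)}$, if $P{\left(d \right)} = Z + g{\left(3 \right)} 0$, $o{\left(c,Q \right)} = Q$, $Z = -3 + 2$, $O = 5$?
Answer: $480$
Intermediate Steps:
$T{\left(W \right)} = 2 W$
$g{\left(t \right)} = 2 - 5 t^{2}$
$Z = -1$
$P{\left(d \right)} = -1$ ($P{\left(d \right)} = -1 + \left(2 - 5 \cdot 3^{2}\right) 0 = -1 + \left(2 - 45\right) 0 = -1 - 0 = -1 + 0 = -1$)
$- 30 P{\left(o{\left(0,-1 \right)} \right)} T{\left(8 \right)} = \left(-30\right) \left(-1\right) 2 \cdot 8 = 30 \cdot 16 = 480$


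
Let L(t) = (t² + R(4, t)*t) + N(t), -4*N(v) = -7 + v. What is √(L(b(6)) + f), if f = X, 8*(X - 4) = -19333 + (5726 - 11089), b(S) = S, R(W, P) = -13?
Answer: I*√12499/2 ≈ 55.899*I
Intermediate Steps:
N(v) = 7/4 - v/4 (N(v) = -(-7 + v)/4 = 7/4 - v/4)
X = -3083 (X = 4 + (-19333 + (5726 - 11089))/8 = 4 + (-19333 - 5363)/8 = 4 + (⅛)*(-24696) = 4 - 3087 = -3083)
L(t) = 7/4 + t² - 53*t/4 (L(t) = (t² - 13*t) + (7/4 - t/4) = 7/4 + t² - 53*t/4)
f = -3083
√(L(b(6)) + f) = √((7/4 + 6² - 53/4*6) - 3083) = √((7/4 + 36 - 159/2) - 3083) = √(-167/4 - 3083) = √(-12499/4) = I*√12499/2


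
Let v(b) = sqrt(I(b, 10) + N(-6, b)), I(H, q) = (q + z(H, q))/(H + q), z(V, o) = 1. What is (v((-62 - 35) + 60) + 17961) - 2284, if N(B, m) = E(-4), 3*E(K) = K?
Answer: 15677 + I*sqrt(141)/9 ≈ 15677.0 + 1.3194*I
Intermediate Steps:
E(K) = K/3
N(B, m) = -4/3 (N(B, m) = (1/3)*(-4) = -4/3)
I(H, q) = (1 + q)/(H + q) (I(H, q) = (q + 1)/(H + q) = (1 + q)/(H + q))
v(b) = sqrt(-4/3 + 11/(10 + b)) (v(b) = sqrt((1 + 10)/(b + 10) - 4/3) = sqrt(11/(10 + b) - 4/3) = sqrt(-4/3 + 11/(10 + b)))
(v((-62 - 35) + 60) + 17961) - 2284 = (sqrt(3)*sqrt((-7 - 4*((-62 - 35) + 60))/(10 + ((-62 - 35) + 60)))/3 + 17961) - 2284 = (sqrt(3)*sqrt((-7 - 4*(-97 + 60))/(10 + (-97 + 60)))/3 + 17961) - 2284 = (sqrt(3)*sqrt((-7 - 4*(-37))/(10 - 37))/3 + 17961) - 2284 = (sqrt(3)*sqrt((-7 + 148)/(-27))/3 + 17961) - 2284 = (sqrt(3)*sqrt(-1/27*141)/3 + 17961) - 2284 = (sqrt(3)*sqrt(-47/9)/3 + 17961) - 2284 = (sqrt(3)*(I*sqrt(47)/3)/3 + 17961) - 2284 = (I*sqrt(141)/9 + 17961) - 2284 = (17961 + I*sqrt(141)/9) - 2284 = 15677 + I*sqrt(141)/9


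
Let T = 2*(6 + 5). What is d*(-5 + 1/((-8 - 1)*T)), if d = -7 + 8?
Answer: -991/198 ≈ -5.0051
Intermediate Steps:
d = 1
T = 22 (T = 2*11 = 22)
d*(-5 + 1/((-8 - 1)*T)) = 1*(-5 + 1/(-8 - 1*22)) = 1*(-5 + (1/22)/(-9)) = 1*(-5 - 1/9*1/22) = 1*(-5 - 1/198) = 1*(-991/198) = -991/198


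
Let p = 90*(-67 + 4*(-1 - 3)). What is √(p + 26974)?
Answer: 4*√1219 ≈ 139.66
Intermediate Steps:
p = -7470 (p = 90*(-67 + 4*(-4)) = 90*(-67 - 16) = 90*(-83) = -7470)
√(p + 26974) = √(-7470 + 26974) = √19504 = 4*√1219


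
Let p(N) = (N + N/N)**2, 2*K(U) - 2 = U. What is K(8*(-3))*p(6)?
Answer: -539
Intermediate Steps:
K(U) = 1 + U/2
p(N) = (1 + N)**2 (p(N) = (N + 1)**2 = (1 + N)**2)
K(8*(-3))*p(6) = (1 + (8*(-3))/2)*(1 + 6)**2 = (1 + (1/2)*(-24))*7**2 = (1 - 12)*49 = -11*49 = -539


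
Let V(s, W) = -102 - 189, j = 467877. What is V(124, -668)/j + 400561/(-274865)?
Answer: -62497754904/42867670535 ≈ -1.4579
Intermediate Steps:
V(s, W) = -291
V(124, -668)/j + 400561/(-274865) = -291/467877 + 400561/(-274865) = -291*1/467877 + 400561*(-1/274865) = -97/155959 - 400561/274865 = -62497754904/42867670535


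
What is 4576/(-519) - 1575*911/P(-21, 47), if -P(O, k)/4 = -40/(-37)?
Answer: 5510442463/16608 ≈ 3.3179e+5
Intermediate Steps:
P(O, k) = -160/37 (P(O, k) = -(-160)/(-37) = -(-160)*(-1)/37 = -4*40/37 = -160/37)
4576/(-519) - 1575*911/P(-21, 47) = 4576/(-519) - 1575/((-160/37/911)) = 4576*(-1/519) - 1575/((-160/37*1/911)) = -4576/519 - 1575/(-160/33707) = -4576/519 - 1575*(-33707/160) = -4576/519 + 10617705/32 = 5510442463/16608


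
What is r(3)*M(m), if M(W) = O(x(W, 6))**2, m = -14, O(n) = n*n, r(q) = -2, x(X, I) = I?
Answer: -2592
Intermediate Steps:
O(n) = n**2
M(W) = 1296 (M(W) = (6**2)**2 = 36**2 = 1296)
r(3)*M(m) = -2*1296 = -2592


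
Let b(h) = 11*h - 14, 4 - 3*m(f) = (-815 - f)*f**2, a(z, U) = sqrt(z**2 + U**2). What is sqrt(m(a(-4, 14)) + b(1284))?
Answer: sqrt(645342 + 1272*sqrt(53))/3 ≈ 269.69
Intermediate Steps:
a(z, U) = sqrt(U**2 + z**2)
m(f) = 4/3 - f**2*(-815 - f)/3 (m(f) = 4/3 - (-815 - f)*f**2/3 = 4/3 - f**2*(-815 - f)/3)
b(h) = -14 + 11*h
sqrt(m(a(-4, 14)) + b(1284)) = sqrt((4/3 + (sqrt(14**2 + (-4)**2))**3/3 + 815*(sqrt(14**2 + (-4)**2))**2/3) + (-14 + 11*1284)) = sqrt((4/3 + (sqrt(196 + 16))**3/3 + 815*(sqrt(196 + 16))**2/3) + (-14 + 14124)) = sqrt((4/3 + (sqrt(212))**3/3 + 815*(sqrt(212))**2/3) + 14110) = sqrt((4/3 + (2*sqrt(53))**3/3 + 815*(2*sqrt(53))**2/3) + 14110) = sqrt((4/3 + (424*sqrt(53))/3 + (815/3)*212) + 14110) = sqrt((4/3 + 424*sqrt(53)/3 + 172780/3) + 14110) = sqrt((172784/3 + 424*sqrt(53)/3) + 14110) = sqrt(215114/3 + 424*sqrt(53)/3)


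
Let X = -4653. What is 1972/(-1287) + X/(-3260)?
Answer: -440309/4195620 ≈ -0.10494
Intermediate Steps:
1972/(-1287) + X/(-3260) = 1972/(-1287) - 4653/(-3260) = 1972*(-1/1287) - 4653*(-1/3260) = -1972/1287 + 4653/3260 = -440309/4195620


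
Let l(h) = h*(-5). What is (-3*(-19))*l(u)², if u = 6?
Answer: 51300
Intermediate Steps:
l(h) = -5*h
(-3*(-19))*l(u)² = (-3*(-19))*(-5*6)² = 57*(-30)² = 57*900 = 51300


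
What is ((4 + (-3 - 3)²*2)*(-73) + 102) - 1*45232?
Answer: -50678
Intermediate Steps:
((4 + (-3 - 3)²*2)*(-73) + 102) - 1*45232 = ((4 + (-6)²*2)*(-73) + 102) - 45232 = ((4 + 36*2)*(-73) + 102) - 45232 = ((4 + 72)*(-73) + 102) - 45232 = (76*(-73) + 102) - 45232 = (-5548 + 102) - 45232 = -5446 - 45232 = -50678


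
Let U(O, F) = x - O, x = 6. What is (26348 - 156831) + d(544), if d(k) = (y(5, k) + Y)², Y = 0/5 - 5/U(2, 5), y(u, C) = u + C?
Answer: 2712753/16 ≈ 1.6955e+5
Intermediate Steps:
y(u, C) = C + u
U(O, F) = 6 - O
Y = -5/4 (Y = 0/5 - 5/(6 - 1*2) = 0*(⅕) - 5/(6 - 2) = 0 - 5/4 = -5/4 ≈ -1.2500)
d(k) = (15/4 + k)² (d(k) = ((k + 5) - 5/4)² = ((5 + k) - 5/4)² = (15/4 + k)²)
(26348 - 156831) + d(544) = (26348 - 156831) + (15 + 4*544)²/16 = -130483 + (15 + 2176)²/16 = -130483 + (1/16)*2191² = -130483 + (1/16)*4800481 = -130483 + 4800481/16 = 2712753/16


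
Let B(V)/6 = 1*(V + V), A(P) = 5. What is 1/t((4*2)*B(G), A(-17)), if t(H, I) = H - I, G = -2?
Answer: -1/197 ≈ -0.0050761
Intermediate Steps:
B(V) = 12*V (B(V) = 6*(1*(V + V)) = 6*(1*(2*V)) = 6*(2*V) = 12*V)
1/t((4*2)*B(G), A(-17)) = 1/((4*2)*(12*(-2)) - 1*5) = 1/(8*(-24) - 5) = 1/(-192 - 5) = 1/(-197) = -1/197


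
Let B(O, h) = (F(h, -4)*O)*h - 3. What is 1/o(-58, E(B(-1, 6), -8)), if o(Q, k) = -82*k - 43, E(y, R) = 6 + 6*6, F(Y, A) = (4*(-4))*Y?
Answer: -1/3487 ≈ -0.00028678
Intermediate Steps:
F(Y, A) = -16*Y
B(O, h) = -3 - 16*O*h² (B(O, h) = ((-16*h)*O)*h - 3 = (-16*O*h)*h - 3 = -16*O*h² - 3 = -3 - 16*O*h²)
E(y, R) = 42 (E(y, R) = 6 + 36 = 42)
o(Q, k) = -43 - 82*k
1/o(-58, E(B(-1, 6), -8)) = 1/(-43 - 82*42) = 1/(-43 - 3444) = 1/(-3487) = -1/3487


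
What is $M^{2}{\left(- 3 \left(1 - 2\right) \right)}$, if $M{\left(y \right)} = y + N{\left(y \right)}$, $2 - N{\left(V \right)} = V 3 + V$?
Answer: $49$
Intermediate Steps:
$N{\left(V \right)} = 2 - 4 V$ ($N{\left(V \right)} = 2 - \left(V 3 + V\right) = 2 - \left(3 V + V\right) = 2 - 4 V$)
$M{\left(y \right)} = 2 - 3 y$ ($M{\left(y \right)} = y - \left(-2 + 4 y\right) = 2 - 3 y$)
$M^{2}{\left(- 3 \left(1 - 2\right) \right)} = \left(2 - 3 \left(- 3 \left(1 - 2\right)\right)\right)^{2} = \left(2 - 3 \left(\left(-3\right) \left(-1\right)\right)\right)^{2} = \left(2 - 9\right)^{2} = \left(-7\right)^{2} = 49$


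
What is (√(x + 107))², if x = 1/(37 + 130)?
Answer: 17870/167 ≈ 107.01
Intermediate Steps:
x = 1/167 ≈ 0.0059880
(√(x + 107))² = (√(1/167 + 107))² = (√(17870/167))² = (√2984290/167)² = 17870/167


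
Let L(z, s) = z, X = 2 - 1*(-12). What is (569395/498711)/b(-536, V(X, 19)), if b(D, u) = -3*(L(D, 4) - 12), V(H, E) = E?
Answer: 569395/819880884 ≈ 0.00069449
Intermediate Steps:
X = 14 (X = 2 + 12 = 14)
b(D, u) = 36 - 3*D (b(D, u) = -3*(D - 12) = -3*(-12 + D) = 36 - 3*D)
(569395/498711)/b(-536, V(X, 19)) = (569395/498711)/(36 - 3*(-536)) = (569395*(1/498711))/(36 + 1608) = (569395/498711)/1644 = (569395/498711)*(1/1644) = 569395/819880884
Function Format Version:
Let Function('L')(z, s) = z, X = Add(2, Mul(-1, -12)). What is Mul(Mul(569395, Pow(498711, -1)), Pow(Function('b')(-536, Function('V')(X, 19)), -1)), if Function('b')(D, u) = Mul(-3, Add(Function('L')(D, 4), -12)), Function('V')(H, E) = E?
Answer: Rational(569395, 819880884) ≈ 0.00069449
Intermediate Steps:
X = 14 (X = Add(2, 12) = 14)
Function('b')(D, u) = Add(36, Mul(-3, D)) (Function('b')(D, u) = Mul(-3, Add(D, -12)) = Mul(-3, Add(-12, D)) = Add(36, Mul(-3, D)))
Mul(Mul(569395, Pow(498711, -1)), Pow(Function('b')(-536, Function('V')(X, 19)), -1)) = Mul(Mul(569395, Pow(498711, -1)), Pow(Add(36, Mul(-3, -536)), -1)) = Mul(Mul(569395, Rational(1, 498711)), Pow(Add(36, 1608), -1)) = Mul(Rational(569395, 498711), Pow(1644, -1)) = Mul(Rational(569395, 498711), Rational(1, 1644)) = Rational(569395, 819880884)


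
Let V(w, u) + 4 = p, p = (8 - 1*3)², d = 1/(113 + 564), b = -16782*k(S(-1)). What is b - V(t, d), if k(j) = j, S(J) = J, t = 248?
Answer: 16761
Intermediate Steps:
b = 16782 (b = -16782*(-1) = 16782)
d = 1/677 ≈ 0.0014771
p = 25 (p = (8 - 3)² = 5² = 25)
V(w, u) = 21 (V(w, u) = -4 + 25 = 21)
b - V(t, d) = 16782 - 1*21 = 16782 - 21 = 16761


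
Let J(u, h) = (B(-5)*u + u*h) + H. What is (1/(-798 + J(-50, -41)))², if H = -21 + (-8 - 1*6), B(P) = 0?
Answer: 1/1481089 ≈ 6.7518e-7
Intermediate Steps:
H = -35 (H = -21 + (-8 - 6) = -21 - 14 = -35)
J(u, h) = -35 + h*u (J(u, h) = (0*u + u*h) - 35 = (0 + h*u) - 35 = h*u - 35 = -35 + h*u)
(1/(-798 + J(-50, -41)))² = (1/(-798 + (-35 - 41*(-50))))² = (1/(-798 + (-35 + 2050)))² = (1/(-798 + 2015))² = (1/1217)² = 1/1481089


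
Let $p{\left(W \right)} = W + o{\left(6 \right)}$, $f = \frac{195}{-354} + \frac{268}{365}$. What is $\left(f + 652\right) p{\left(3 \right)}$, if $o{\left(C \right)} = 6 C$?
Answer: $\frac{1095492021}{43070} \approx 25435.0$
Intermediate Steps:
$f = \frac{7899}{43070}$ ($f = 195 \left(- \frac{1}{354}\right) + 268 \cdot \frac{1}{365} = - \frac{65}{118} + \frac{268}{365} = \frac{7899}{43070} \approx 0.1834$)
$p{\left(W \right)} = 36 + W$ ($p{\left(W \right)} = W + 6 \cdot 6 = W + 36 = 36 + W$)
$\left(f + 652\right) p{\left(3 \right)} = \left(\frac{7899}{43070} + 652\right) \left(36 + 3\right) = \frac{28089539}{43070} \cdot 39 = \frac{1095492021}{43070}$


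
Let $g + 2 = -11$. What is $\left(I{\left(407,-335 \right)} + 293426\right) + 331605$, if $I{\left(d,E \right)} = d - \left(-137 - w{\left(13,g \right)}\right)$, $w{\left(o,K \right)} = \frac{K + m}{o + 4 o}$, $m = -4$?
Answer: $\frac{40662358}{65} \approx 6.2558 \cdot 10^{5}$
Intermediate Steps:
$g = -13$ ($g = -2 - 11 = -13$)
$w{\left(o,K \right)} = \frac{-4 + K}{5 o}$ ($w{\left(o,K \right)} = \frac{K - 4}{o + 4 o} = \frac{-4 + K}{5 o}$)
$I{\left(d,E \right)} = \frac{8888}{65} + d$ ($I{\left(d,E \right)} = d - \left(-137 - \frac{-4 - 13}{5 \cdot 13}\right) = d - \left(-137 - \frac{1}{5} \cdot \frac{1}{13} \left(-17\right)\right) = d - \left(-137 - - \frac{17}{65}\right) = d - \left(-137 + \frac{17}{65}\right) = d - - \frac{8888}{65} = d + \frac{8888}{65} = \frac{8888}{65} + d$)
$\left(I{\left(407,-335 \right)} + 293426\right) + 331605 = \left(\left(\frac{8888}{65} + 407\right) + 293426\right) + 331605 = \left(\frac{35343}{65} + 293426\right) + 331605 = \frac{19108033}{65} + 331605 = \frac{40662358}{65}$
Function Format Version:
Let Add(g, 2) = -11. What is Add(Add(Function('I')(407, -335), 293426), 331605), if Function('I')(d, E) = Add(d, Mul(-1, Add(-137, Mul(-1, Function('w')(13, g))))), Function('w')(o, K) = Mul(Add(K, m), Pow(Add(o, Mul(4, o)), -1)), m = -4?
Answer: Rational(40662358, 65) ≈ 6.2558e+5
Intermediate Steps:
g = -13 (g = Add(-2, -11) = -13)
Function('w')(o, K) = Mul(Rational(1, 5), Pow(o, -1), Add(-4, K)) (Function('w')(o, K) = Mul(Add(K, -4), Pow(Add(o, Mul(4, o)), -1)) = Mul(Add(-4, K), Pow(Mul(5, o), -1)) = Mul(Add(-4, K), Mul(Rational(1, 5), Pow(o, -1))) = Mul(Rational(1, 5), Pow(o, -1), Add(-4, K)))
Function('I')(d, E) = Add(Rational(8888, 65), d) (Function('I')(d, E) = Add(d, Mul(-1, Add(-137, Mul(-1, Mul(Rational(1, 5), Pow(13, -1), Add(-4, -13)))))) = Add(d, Mul(-1, Add(-137, Mul(-1, Mul(Rational(1, 5), Rational(1, 13), -17))))) = Add(d, Mul(-1, Add(-137, Mul(-1, Rational(-17, 65))))) = Add(d, Mul(-1, Add(-137, Rational(17, 65)))) = Add(d, Mul(-1, Rational(-8888, 65))) = Add(d, Rational(8888, 65)) = Add(Rational(8888, 65), d))
Add(Add(Function('I')(407, -335), 293426), 331605) = Add(Add(Add(Rational(8888, 65), 407), 293426), 331605) = Add(Add(Rational(35343, 65), 293426), 331605) = Add(Rational(19108033, 65), 331605) = Rational(40662358, 65)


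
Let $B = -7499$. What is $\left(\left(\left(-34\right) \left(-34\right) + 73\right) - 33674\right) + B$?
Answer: $-39944$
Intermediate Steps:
$\left(\left(\left(-34\right) \left(-34\right) + 73\right) - 33674\right) + B = \left(\left(\left(-34\right) \left(-34\right) + 73\right) - 33674\right) - 7499 = \left(\left(1156 + 73\right) - 33674\right) - 7499 = \left(1229 - 33674\right) - 7499 = -32445 - 7499 = -39944$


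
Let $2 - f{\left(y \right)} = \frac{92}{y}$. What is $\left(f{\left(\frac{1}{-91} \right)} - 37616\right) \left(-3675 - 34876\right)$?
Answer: $1127308342$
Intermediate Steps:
$f{\left(y \right)} = 2 - \frac{92}{y}$
$\left(f{\left(\frac{1}{-91} \right)} - 37616\right) \left(-3675 - 34876\right) = \left(\left(2 - \frac{92}{\frac{1}{-91}}\right) - 37616\right) \left(-3675 - 34876\right) = \left(\left(2 - \frac{92}{- \frac{1}{91}}\right) - 37616\right) \left(-38551\right) = \left(\left(2 - -8372\right) - 37616\right) \left(-38551\right) = \left(\left(2 + 8372\right) - 37616\right) \left(-38551\right) = \left(8374 - 37616\right) \left(-38551\right) = \left(-29242\right) \left(-38551\right) = 1127308342$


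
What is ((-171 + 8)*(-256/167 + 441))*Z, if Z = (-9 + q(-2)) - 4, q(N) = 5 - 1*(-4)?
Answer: 47850932/167 ≈ 2.8653e+5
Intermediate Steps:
q(N) = 9 (q(N) = 5 + 4 = 9)
Z = -4 (Z = (-9 + 9) - 4 = 0 - 4 = -4)
((-171 + 8)*(-256/167 + 441))*Z = ((-171 + 8)*(-256/167 + 441))*(-4) = -163*(-256*1/167 + 441)*(-4) = -163*(-256/167 + 441)*(-4) = -163*73391/167*(-4) = -11962733/167*(-4) = 47850932/167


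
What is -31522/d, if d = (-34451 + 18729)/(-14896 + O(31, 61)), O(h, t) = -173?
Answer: -237502509/7861 ≈ -30213.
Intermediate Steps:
d = 15722/15069 (d = (-34451 + 18729)/(-14896 - 173) = -15722/(-15069) = -15722*(-1/15069) = 15722/15069 ≈ 1.0433)
-31522/d = -31522/15722/15069 = -31522*15069/15722 = -237502509/7861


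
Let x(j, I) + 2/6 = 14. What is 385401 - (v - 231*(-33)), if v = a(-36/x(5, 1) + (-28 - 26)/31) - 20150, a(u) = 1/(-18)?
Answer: 7162705/18 ≈ 3.9793e+5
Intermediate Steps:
x(j, I) = 41/3 (x(j, I) = -⅓ + 14 = 41/3)
a(u) = -1/18
v = -362701/18 (v = -1/18 - 20150 = -362701/18 ≈ -20150.)
385401 - (v - 231*(-33)) = 385401 - (-362701/18 - 231*(-33)) = 385401 - (-362701/18 - 1*(-7623)) = 385401 - (-362701/18 + 7623) = 385401 - 1*(-225487/18) = 385401 + 225487/18 = 7162705/18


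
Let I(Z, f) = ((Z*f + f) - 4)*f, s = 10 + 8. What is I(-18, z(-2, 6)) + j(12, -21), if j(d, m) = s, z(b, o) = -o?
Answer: -570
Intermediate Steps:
s = 18
j(d, m) = 18
I(Z, f) = f*(-4 + f + Z*f) (I(Z, f) = ((f + Z*f) - 4)*f = (-4 + f + Z*f)*f = f*(-4 + f + Z*f))
I(-18, z(-2, 6)) + j(12, -21) = (-1*6)*(-4 - 1*6 - (-18)*6) + 18 = -6*(-4 - 6 - 18*(-6)) + 18 = -6*(-4 - 6 + 108) + 18 = -6*98 + 18 = -588 + 18 = -570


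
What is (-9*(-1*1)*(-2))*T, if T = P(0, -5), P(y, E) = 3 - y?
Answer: -54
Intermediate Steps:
T = 3 (T = 3 - 1*0 = 3 + 0 = 3)
(-9*(-1*1)*(-2))*T = -9*(-1*1)*(-2)*3 = -(-9)*(-2)*3 = -9*2*3 = -18*3 = -54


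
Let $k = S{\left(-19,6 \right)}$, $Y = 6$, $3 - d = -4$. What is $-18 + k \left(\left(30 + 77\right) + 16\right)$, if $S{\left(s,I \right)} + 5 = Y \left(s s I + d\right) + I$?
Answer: $1603779$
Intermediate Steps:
$d = 7$ ($d = 3 - -4 = 3 + 4 = 7$)
$S{\left(s,I \right)} = 37 + I + 6 I s^{2}$ ($S{\left(s,I \right)} = -5 + \left(6 \left(s s I + 7\right) + I\right) = -5 + \left(6 \left(s^{2} I + 7\right) + I\right) = -5 + \left(6 \left(I s^{2} + 7\right) + I\right) = -5 + \left(6 \left(7 + I s^{2}\right) + I\right) = -5 + \left(\left(42 + 6 I s^{2}\right) + I\right) = -5 + \left(42 + I + 6 I s^{2}\right) = 37 + I + 6 I s^{2}$)
$k = 13039$ ($k = 37 + 6 + 6 \cdot 6 \left(-19\right)^{2} = 37 + 6 + 6 \cdot 6 \cdot 361 = 37 + 6 + 12996 = 13039$)
$-18 + k \left(\left(30 + 77\right) + 16\right) = -18 + 13039 \left(\left(30 + 77\right) + 16\right) = -18 + 13039 \left(107 + 16\right) = -18 + 13039 \cdot 123 = -18 + 1603797 = 1603779$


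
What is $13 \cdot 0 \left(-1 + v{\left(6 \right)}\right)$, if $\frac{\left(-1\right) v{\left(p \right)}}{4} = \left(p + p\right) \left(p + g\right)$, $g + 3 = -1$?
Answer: $0$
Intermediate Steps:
$g = -4$ ($g = -3 - 1 = -4$)
$v{\left(p \right)} = - 8 p \left(-4 + p\right)$ ($v{\left(p \right)} = - 4 \left(p + p\right) \left(p - 4\right) = - 4 \cdot 2 p \left(-4 + p\right) = - 8 p \left(-4 + p\right)$)
$13 \cdot 0 \left(-1 + v{\left(6 \right)}\right) = 13 \cdot 0 \left(-1 + 8 \cdot 6 \left(4 - 6\right)\right) = 0 \left(-1 + 8 \cdot 6 \left(4 - 6\right)\right) = 0 \left(-1 + 8 \cdot 6 \left(-2\right)\right) = 0 \left(-1 - 96\right) = 0 \left(-97\right) = 0$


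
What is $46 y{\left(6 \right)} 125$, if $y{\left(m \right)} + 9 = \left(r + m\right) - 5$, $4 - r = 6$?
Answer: $-57500$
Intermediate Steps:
$r = -2$ ($r = 4 - 6 = -2$)
$y{\left(m \right)} = -16 + m$ ($y{\left(m \right)} = -9 + \left(\left(-2 + m\right) - 5\right) = -9 + \left(-7 + m\right) = -16 + m$)
$46 y{\left(6 \right)} 125 = 46 \left(-16 + 6\right) 125 = 46 \left(-10\right) 125 = \left(-460\right) 125 = -57500$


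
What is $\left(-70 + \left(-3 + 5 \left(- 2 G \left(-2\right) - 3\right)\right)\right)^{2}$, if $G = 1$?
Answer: $4624$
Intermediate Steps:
$\left(-70 + \left(-3 + 5 \left(- 2 G \left(-2\right) - 3\right)\right)\right)^{2} = \left(-70 - \left(3 - 5 \left(\left(-2\right) 1 \left(-2\right) - 3\right)\right)\right)^{2} = \left(-70 - \left(3 - 5 \left(\left(-2\right) \left(-2\right) - 3\right)\right)\right)^{2} = \left(-70 - \left(3 - 5 \left(4 - 3\right)\right)\right)^{2} = \left(-70 + \left(-3 + 5 \cdot 1\right)\right)^{2} = \left(-70 + \left(-3 + 5\right)\right)^{2} = \left(-70 + 2\right)^{2} = \left(-68\right)^{2} = 4624$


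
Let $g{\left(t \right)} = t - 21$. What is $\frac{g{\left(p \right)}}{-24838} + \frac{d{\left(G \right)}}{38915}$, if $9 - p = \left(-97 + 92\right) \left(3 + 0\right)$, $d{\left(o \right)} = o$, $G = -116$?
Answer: $- \frac{2997953}{966570770} \approx -0.0031016$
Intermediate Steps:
$p = 24$ ($p = 9 - \left(-97 + 92\right) \left(3 + 0\right) = 9 - \left(-5\right) 3 = 9 - -15 = 9 + 15 = 24$)
$g{\left(t \right)} = -21 + t$ ($g{\left(t \right)} = t - 21 = -21 + t$)
$\frac{g{\left(p \right)}}{-24838} + \frac{d{\left(G \right)}}{38915} = \frac{-21 + 24}{-24838} - \frac{116}{38915} = 3 \left(- \frac{1}{24838}\right) - \frac{116}{38915} = - \frac{3}{24838} - \frac{116}{38915} = - \frac{2997953}{966570770}$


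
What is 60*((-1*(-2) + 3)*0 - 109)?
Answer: -6540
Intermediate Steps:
60*((-1*(-2) + 3)*0 - 109) = 60*((2 + 3)*0 - 109) = 60*(5*0 - 109) = 60*(0 - 109) = 60*(-109) = -6540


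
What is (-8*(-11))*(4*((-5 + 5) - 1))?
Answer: -352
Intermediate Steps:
(-8*(-11))*(4*((-5 + 5) - 1)) = 88*(4*(0 - 1)) = 88*(4*(-1)) = 88*(-4) = -352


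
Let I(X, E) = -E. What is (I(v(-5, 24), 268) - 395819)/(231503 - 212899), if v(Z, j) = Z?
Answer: -396087/18604 ≈ -21.290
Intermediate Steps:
(I(v(-5, 24), 268) - 395819)/(231503 - 212899) = (-1*268 - 395819)/(231503 - 212899) = (-268 - 395819)/18604 = -396087*1/18604 = -396087/18604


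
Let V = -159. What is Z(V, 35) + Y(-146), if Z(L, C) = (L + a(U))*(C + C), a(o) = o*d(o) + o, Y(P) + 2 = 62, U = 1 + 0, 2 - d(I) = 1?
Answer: -10930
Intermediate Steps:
d(I) = 1 (d(I) = 2 - 1*1 = 2 - 1 = 1)
U = 1
Y(P) = 60 (Y(P) = -2 + 62 = 60)
a(o) = 2*o (a(o) = o*1 + o = o + o = 2*o)
Z(L, C) = 2*C*(2 + L) (Z(L, C) = (L + 2*1)*(C + C) = (L + 2)*(2*C) = (2 + L)*(2*C) = 2*C*(2 + L))
Z(V, 35) + Y(-146) = 2*35*(2 - 159) + 60 = 2*35*(-157) + 60 = -10990 + 60 = -10930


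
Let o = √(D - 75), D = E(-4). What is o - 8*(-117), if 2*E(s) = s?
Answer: 936 + I*√77 ≈ 936.0 + 8.775*I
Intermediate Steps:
E(s) = s/2
D = -2 (D = (½)*(-4) = -2)
o = I*√77 (o = √(-2 - 75) = √(-77) = I*√77 ≈ 8.775*I)
o - 8*(-117) = I*√77 - 8*(-117) = I*√77 + 936 = 936 + I*√77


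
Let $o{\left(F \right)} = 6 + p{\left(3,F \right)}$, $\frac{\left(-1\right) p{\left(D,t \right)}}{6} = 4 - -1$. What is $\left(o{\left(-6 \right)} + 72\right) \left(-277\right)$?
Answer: $-13296$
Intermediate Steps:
$p{\left(D,t \right)} = -30$ ($p{\left(D,t \right)} = - 6 \left(4 - -1\right) = - 6 \left(4 + 1\right) = \left(-6\right) 5 = -30$)
$o{\left(F \right)} = -24$ ($o{\left(F \right)} = 6 - 30 = -24$)
$\left(o{\left(-6 \right)} + 72\right) \left(-277\right) = \left(-24 + 72\right) \left(-277\right) = 48 \left(-277\right) = -13296$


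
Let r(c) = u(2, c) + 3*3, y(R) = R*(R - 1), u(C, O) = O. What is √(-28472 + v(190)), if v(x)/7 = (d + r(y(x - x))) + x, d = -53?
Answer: 15*I*√122 ≈ 165.68*I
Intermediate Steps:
y(R) = R*(-1 + R)
r(c) = 9 + c (r(c) = c + 3*3 = c + 9 = 9 + c)
v(x) = -308 + 7*x (v(x) = 7*((-53 + (9 + (x - x)*(-1 + (x - x)))) + x) = 7*((-53 + (9 + 0*(-1 + 0))) + x) = 7*((-53 + (9 + 0*(-1))) + x) = 7*((-53 + (9 + 0)) + x) = 7*((-53 + 9) + x) = 7*(-44 + x) = -308 + 7*x)
√(-28472 + v(190)) = √(-28472 + (-308 + 7*190)) = √(-28472 + (-308 + 1330)) = √(-28472 + 1022) = √(-27450) = 15*I*√122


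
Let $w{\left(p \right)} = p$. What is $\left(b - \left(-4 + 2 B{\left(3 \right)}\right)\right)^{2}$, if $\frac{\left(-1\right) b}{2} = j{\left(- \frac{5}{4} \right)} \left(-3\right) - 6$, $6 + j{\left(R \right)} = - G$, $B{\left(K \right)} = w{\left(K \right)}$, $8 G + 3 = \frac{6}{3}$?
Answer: $\frac{10201}{16} \approx 637.56$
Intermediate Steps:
$G = - \frac{1}{8}$ ($G = - \frac{3}{8} + \frac{6 \cdot \frac{1}{3}}{8} = - \frac{3}{8} + \frac{1}{8} \cdot 2 = - \frac{3}{8} + \frac{1}{4} = - \frac{1}{8} \approx -0.125$)
$B{\left(K \right)} = K$
$j{\left(R \right)} = - \frac{47}{8}$ ($j{\left(R \right)} = -6 - - \frac{1}{8} = -6 + \frac{1}{8} = - \frac{47}{8}$)
$b = - \frac{93}{4}$ ($b = - 2 \left(\left(- \frac{47}{8}\right) \left(-3\right) - 6\right) = - 2 \left(\frac{141}{8} - 6\right) = \left(-2\right) \frac{93}{8} = - \frac{93}{4} \approx -23.25$)
$\left(b - \left(-4 + 2 B{\left(3 \right)}\right)\right)^{2} = \left(- \frac{93}{4} + \left(4 - 6\right)\right)^{2} = \left(- \frac{93}{4} - 2\right)^{2} = \left(- \frac{101}{4}\right)^{2} = \frac{10201}{16}$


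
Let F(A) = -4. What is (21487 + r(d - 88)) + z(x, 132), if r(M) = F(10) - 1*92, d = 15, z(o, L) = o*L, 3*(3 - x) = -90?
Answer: 25747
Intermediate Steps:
x = 33 (x = 3 - ⅓*(-90) = 3 + 30 = 33)
z(o, L) = L*o
r(M) = -96 (r(M) = -4 - 1*92 = -4 - 92 = -96)
(21487 + r(d - 88)) + z(x, 132) = (21487 - 96) + 132*33 = 21391 + 4356 = 25747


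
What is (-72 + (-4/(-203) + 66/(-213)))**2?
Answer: 1085593118724/207734569 ≈ 5225.9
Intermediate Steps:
(-72 + (-4/(-203) + 66/(-213)))**2 = (-72 + (-4*(-1/203) + 66*(-1/213)))**2 = (-72 + (4/203 - 22/71))**2 = (-72 - 4182/14413)**2 = (-1041918/14413)**2 = 1085593118724/207734569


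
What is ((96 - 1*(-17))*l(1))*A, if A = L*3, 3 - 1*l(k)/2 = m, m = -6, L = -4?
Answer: -24408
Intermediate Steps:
l(k) = 18 (l(k) = 6 - 2*(-6) = 6 + 12 = 18)
A = -12 (A = -4*3 = -12)
((96 - 1*(-17))*l(1))*A = ((96 - 1*(-17))*18)*(-12) = ((96 + 17)*18)*(-12) = (113*18)*(-12) = 2034*(-12) = -24408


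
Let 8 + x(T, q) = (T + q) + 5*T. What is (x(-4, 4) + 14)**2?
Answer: 196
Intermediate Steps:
x(T, q) = -8 + q + 6*T (x(T, q) = -8 + ((T + q) + 5*T) = -8 + (q + 6*T) = -8 + q + 6*T)
(x(-4, 4) + 14)**2 = ((-8 + 4 + 6*(-4)) + 14)**2 = ((-8 + 4 - 24) + 14)**2 = (-28 + 14)**2 = (-14)**2 = 196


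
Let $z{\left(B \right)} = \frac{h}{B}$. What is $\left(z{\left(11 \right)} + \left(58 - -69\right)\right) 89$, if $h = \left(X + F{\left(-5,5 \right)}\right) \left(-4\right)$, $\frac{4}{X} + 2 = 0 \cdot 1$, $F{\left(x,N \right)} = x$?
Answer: $\frac{126825}{11} \approx 11530.0$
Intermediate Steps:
$X = -2$ ($X = \frac{4}{-2 + 0 \cdot 1} = \frac{4}{-2 + 0} = \frac{4}{-2} = 4 \left(- \frac{1}{2}\right) = -2$)
$h = 28$ ($h = \left(-2 - 5\right) \left(-4\right) = \left(-7\right) \left(-4\right) = 28$)
$z{\left(B \right)} = \frac{28}{B}$
$\left(z{\left(11 \right)} + \left(58 - -69\right)\right) 89 = \left(\frac{28}{11} + \left(58 - -69\right)\right) 89 = \left(28 \cdot \frac{1}{11} + \left(58 + 69\right)\right) 89 = \left(\frac{28}{11} + 127\right) 89 = \frac{1425}{11} \cdot 89 = \frac{126825}{11}$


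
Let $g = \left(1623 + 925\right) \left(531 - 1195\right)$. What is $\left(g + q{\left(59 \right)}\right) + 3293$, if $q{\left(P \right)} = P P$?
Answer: $-1685098$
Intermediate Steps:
$q{\left(P \right)} = P^{2}$
$g = -1691872$ ($g = 2548 \left(-664\right) = -1691872$)
$\left(g + q{\left(59 \right)}\right) + 3293 = \left(-1691872 + 59^{2}\right) + 3293 = \left(-1691872 + 3481\right) + 3293 = -1688391 + 3293 = -1685098$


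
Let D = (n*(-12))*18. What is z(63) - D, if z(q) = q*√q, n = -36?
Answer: -7776 + 189*√7 ≈ -7276.0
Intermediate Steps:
z(q) = q^(3/2)
D = 7776 (D = -36*(-12)*18 = 432*18 = 7776)
z(63) - D = 63^(3/2) - 1*7776 = 189*√7 - 7776 = -7776 + 189*√7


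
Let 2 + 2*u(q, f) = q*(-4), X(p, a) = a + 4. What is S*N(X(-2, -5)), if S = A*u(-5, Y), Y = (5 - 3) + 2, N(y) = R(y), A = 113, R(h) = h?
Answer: -1017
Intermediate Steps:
X(p, a) = 4 + a
N(y) = y
Y = 4 (Y = 2 + 2 = 4)
u(q, f) = -1 - 2*q (u(q, f) = -1 + (q*(-4))/2 = -1 + (-4*q)/2 = -1 - 2*q)
S = 1017 (S = 113*(-1 - 2*(-5)) = 113*(-1 + 10) = 113*9 = 1017)
S*N(X(-2, -5)) = 1017*(4 - 5) = 1017*(-1) = -1017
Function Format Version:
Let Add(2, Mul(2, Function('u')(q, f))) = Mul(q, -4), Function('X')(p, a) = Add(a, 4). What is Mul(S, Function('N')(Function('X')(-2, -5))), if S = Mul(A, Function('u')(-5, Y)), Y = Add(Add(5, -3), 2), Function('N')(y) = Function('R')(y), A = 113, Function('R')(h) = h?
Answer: -1017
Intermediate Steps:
Function('X')(p, a) = Add(4, a)
Function('N')(y) = y
Y = 4 (Y = Add(2, 2) = 4)
Function('u')(q, f) = Add(-1, Mul(-2, q)) (Function('u')(q, f) = Add(-1, Mul(Rational(1, 2), Mul(q, -4))) = Add(-1, Mul(Rational(1, 2), Mul(-4, q))) = Add(-1, Mul(-2, q)))
S = 1017 (S = Mul(113, Add(-1, Mul(-2, -5))) = Mul(113, Add(-1, 10)) = Mul(113, 9) = 1017)
Mul(S, Function('N')(Function('X')(-2, -5))) = Mul(1017, Add(4, -5)) = Mul(1017, -1) = -1017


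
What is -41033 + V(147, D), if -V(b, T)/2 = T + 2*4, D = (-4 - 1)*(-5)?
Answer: -41099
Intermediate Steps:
D = 25 (D = -5*(-5) = 25)
V(b, T) = -16 - 2*T (V(b, T) = -2*(T + 2*4) = -2*(T + 8) = -2*(8 + T) = -16 - 2*T)
-41033 + V(147, D) = -41033 + (-16 - 2*25) = -41033 + (-16 - 50) = -41033 - 66 = -41099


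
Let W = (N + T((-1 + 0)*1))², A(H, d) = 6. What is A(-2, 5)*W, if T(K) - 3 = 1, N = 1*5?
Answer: 486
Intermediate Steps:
N = 5
T(K) = 4 (T(K) = 3 + 1 = 4)
W = 81 (W = (5 + 4)² = 9² = 81)
A(-2, 5)*W = 6*81 = 486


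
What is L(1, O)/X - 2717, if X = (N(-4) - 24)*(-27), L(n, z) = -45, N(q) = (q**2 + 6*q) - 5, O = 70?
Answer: -301592/111 ≈ -2717.0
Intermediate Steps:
N(q) = -5 + q**2 + 6*q
X = 999 (X = ((-5 + (-4)**2 + 6*(-4)) - 24)*(-27) = ((-5 + 16 - 24) - 24)*(-27) = (-13 - 24)*(-27) = -37*(-27) = 999)
L(1, O)/X - 2717 = -45/999 - 2717 = -45*1/999 - 2717 = -5/111 - 2717 = -301592/111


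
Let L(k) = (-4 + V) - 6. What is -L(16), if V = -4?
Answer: 14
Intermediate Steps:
L(k) = -14 (L(k) = (-4 - 4) - 6 = -8 - 6 = -14)
-L(16) = -1*(-14) = 14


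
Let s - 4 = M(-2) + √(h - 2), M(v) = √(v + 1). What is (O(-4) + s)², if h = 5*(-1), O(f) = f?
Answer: -(1 + √7)² ≈ -13.292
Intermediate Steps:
M(v) = √(1 + v)
h = -5
s = 4 + I + I*√7 (s = 4 + (√(1 - 2) + √(-5 - 2)) = 4 + (√(-1) + √(-7)) = 4 + (I + I*√7) = 4 + I + I*√7 ≈ 4.0 + 3.6458*I)
(O(-4) + s)² = (-4 + (4 + I + I*√7))² = (I + I*√7)²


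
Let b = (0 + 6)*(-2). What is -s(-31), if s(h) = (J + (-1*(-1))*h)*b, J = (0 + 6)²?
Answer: 60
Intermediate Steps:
J = 36 (J = 6² = 36)
b = -12 (b = 6*(-2) = -12)
s(h) = -432 - 12*h (s(h) = (36 + (-1*(-1))*h)*(-12) = (36 + 1*h)*(-12) = (36 + h)*(-12) = -432 - 12*h)
-s(-31) = -(-432 - 12*(-31)) = -(-432 + 372) = -1*(-60) = 60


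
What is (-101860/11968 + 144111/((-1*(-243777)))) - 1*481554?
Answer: -10643697292713/22102448 ≈ -4.8156e+5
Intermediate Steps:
(-101860/11968 + 144111/((-1*(-243777)))) - 1*481554 = (-101860*1/11968 + 144111/243777) - 481554 = (-2315/272 + 144111*(1/243777)) - 481554 = (-2315/272 + 48037/81259) - 481554 = -175048521/22102448 - 481554 = -10643697292713/22102448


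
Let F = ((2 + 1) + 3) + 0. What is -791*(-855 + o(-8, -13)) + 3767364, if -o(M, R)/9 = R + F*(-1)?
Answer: 4308408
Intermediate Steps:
F = 6 (F = (3 + 3) + 0 = 6 + 0 = 6)
o(M, R) = 54 - 9*R (o(M, R) = -9*(R + 6*(-1)) = -9*(R - 6) = -9*(-6 + R) = 54 - 9*R)
-791*(-855 + o(-8, -13)) + 3767364 = -791*(-855 + (54 - 9*(-13))) + 3767364 = -791*(-855 + (54 + 117)) + 3767364 = -791*(-855 + 171) + 3767364 = -791*(-684) + 3767364 = 541044 + 3767364 = 4308408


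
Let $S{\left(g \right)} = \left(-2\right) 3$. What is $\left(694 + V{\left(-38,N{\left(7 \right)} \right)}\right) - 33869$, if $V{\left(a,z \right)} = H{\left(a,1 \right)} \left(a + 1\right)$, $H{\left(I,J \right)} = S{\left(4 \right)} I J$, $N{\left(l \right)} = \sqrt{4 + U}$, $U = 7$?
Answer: $-41611$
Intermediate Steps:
$N{\left(l \right)} = \sqrt{11}$ ($N{\left(l \right)} = \sqrt{4 + 7} = \sqrt{11}$)
$S{\left(g \right)} = -6$
$H{\left(I,J \right)} = - 6 I J$
$V{\left(a,z \right)} = - 6 a \left(1 + a\right)$ ($V{\left(a,z \right)} = \left(-6\right) a 1 \left(a + 1\right) = - 6 a \left(1 + a\right)$)
$\left(694 + V{\left(-38,N{\left(7 \right)} \right)}\right) - 33869 = \left(694 - - 228 \left(1 - 38\right)\right) - 33869 = \left(694 - \left(-228\right) \left(-37\right)\right) - 33869 = \left(694 - 8436\right) - 33869 = -7742 - 33869 = -41611$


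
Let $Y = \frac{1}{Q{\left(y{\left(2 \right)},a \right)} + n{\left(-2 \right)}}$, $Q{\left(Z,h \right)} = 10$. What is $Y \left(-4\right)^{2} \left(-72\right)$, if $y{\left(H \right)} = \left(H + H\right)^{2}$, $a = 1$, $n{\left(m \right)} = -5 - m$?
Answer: $- \frac{1152}{7} \approx -164.57$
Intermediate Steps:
$y{\left(H \right)} = 4 H^{2}$ ($y{\left(H \right)} = \left(2 H\right)^{2} = 4 H^{2}$)
$Y = \frac{1}{7}$ ($Y = \frac{1}{10 - 3} = \frac{1}{7} \approx 0.14286$)
$Y \left(-4\right)^{2} \left(-72\right) = \frac{\left(-4\right)^{2}}{7} \left(-72\right) = \frac{1}{7} \cdot 16 \left(-72\right) = \frac{16}{7} \left(-72\right) = - \frac{1152}{7}$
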